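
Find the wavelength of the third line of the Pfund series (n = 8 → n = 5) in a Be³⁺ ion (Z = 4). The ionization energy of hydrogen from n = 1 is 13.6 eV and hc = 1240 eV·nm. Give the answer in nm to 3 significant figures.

234 nm

The Pfund series terminates on n_f = 5; the third line has n_i = 5+3 = 8.
ΔE = 217.6 × (1/5² − 1/8²) = 5.304 eV.
λ = 1240 / 5.304 = 234 nm.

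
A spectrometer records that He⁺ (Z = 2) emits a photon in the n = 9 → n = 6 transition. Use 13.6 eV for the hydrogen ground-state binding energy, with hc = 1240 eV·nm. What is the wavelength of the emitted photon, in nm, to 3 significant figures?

1480 nm

For Z = 2 the level energies scale as Z², so the effective Rydberg energy is 13.6 × 4 = 54.40 eV.
ΔE = 54.40 × (1/6² − 1/9²) = 54.40 × 0.01543 = 0.8395 eV.
λ = hc/ΔE = 1240 / 0.8395 = 1480 nm.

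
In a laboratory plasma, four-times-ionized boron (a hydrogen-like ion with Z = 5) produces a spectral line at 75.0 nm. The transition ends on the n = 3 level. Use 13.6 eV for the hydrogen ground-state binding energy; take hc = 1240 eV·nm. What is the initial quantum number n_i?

The photon energy is ΔE = hc/λ = 1240 / 75.0 = 16.53 eV.
With Z = 5, ΔE = 340.0 × (1/n_f² − 1/n_i²), so 1/n_f² − 1/n_i² = 0.04863.
With n_f = 3: 1/n_i² = 1/9 − 0.04863 = 0.06248, so n_i ≈ 4.00.

n_i = 4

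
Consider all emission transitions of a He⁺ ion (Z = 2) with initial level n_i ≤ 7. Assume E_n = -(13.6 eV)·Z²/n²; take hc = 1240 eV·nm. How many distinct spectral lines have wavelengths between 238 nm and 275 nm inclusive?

2

Enumerate all n_i → n_f pairs with 1 ≤ n_f < n_i ≤ 7 and compute λ = 1240 / [13.6·4·(1/n_f² − 1/n_i²)].
Lines falling in [238, 275] nm: 7→3 (251.3 nm), 6→3 (273.5 nm).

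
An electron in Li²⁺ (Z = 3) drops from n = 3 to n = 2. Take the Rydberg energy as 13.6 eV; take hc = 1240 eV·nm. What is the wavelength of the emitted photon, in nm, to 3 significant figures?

72.9 nm

For Z = 3 the level energies scale as Z², so the effective Rydberg energy is 13.6 × 9 = 122.4 eV.
ΔE = 122.4 × (1/2² − 1/3²) = 122.4 × 0.1389 = 17.00 eV.
λ = hc/ΔE = 1240 / 17.00 = 72.9 nm.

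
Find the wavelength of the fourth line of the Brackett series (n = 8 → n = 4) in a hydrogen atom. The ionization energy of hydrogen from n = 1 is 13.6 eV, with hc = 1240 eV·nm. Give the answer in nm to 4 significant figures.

1945 nm

The Brackett series terminates on n_f = 4; the fourth line has n_i = 4+4 = 8.
ΔE = 13.60 × (1/4² − 1/8²) = 0.6375 eV.
λ = 1240 / 0.6375 = 1945 nm.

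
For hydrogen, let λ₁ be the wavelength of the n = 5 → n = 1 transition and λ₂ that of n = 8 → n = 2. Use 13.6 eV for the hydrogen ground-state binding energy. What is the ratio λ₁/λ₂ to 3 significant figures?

λ ∝ 1/ΔE ∝ 1/(1/n_f² − 1/n_i²), and the Z² and hc factors cancel in the ratio.
λ₁/λ₂ = (1/2² − 1/8²)/(1/1² − 1/5²) = 0.2344/0.9600 = 0.244.

0.244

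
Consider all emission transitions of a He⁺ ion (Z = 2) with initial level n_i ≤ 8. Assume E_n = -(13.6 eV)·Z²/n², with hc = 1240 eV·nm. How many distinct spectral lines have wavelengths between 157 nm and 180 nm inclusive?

1

Enumerate all n_i → n_f pairs with 1 ≤ n_f < n_i ≤ 8 and compute λ = 1240 / [13.6·4·(1/n_f² − 1/n_i²)].
Lines falling in [157, 180] nm: 3→2 (164.1 nm).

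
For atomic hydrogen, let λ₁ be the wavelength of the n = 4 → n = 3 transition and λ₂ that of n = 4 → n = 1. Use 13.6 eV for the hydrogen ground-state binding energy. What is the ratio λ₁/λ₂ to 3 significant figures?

19.3

λ ∝ 1/ΔE ∝ 1/(1/n_f² − 1/n_i²), and the Z² and hc factors cancel in the ratio.
λ₁/λ₂ = (1/1² − 1/4²)/(1/3² − 1/4²) = 0.9375/0.04861 = 19.3.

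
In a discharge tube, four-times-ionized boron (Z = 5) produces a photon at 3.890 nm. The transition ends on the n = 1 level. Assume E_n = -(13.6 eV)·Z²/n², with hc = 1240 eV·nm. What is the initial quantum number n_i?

n_i = 4

The photon energy is ΔE = hc/λ = 1240 / 3.890 = 318.8 eV.
With Z = 5, ΔE = 340.0 × (1/n_f² − 1/n_i²), so 1/n_f² − 1/n_i² = 0.9375.
With n_f = 1: 1/n_i² = 1/1 − 0.9375 = 0.06245, so n_i ≈ 4.00.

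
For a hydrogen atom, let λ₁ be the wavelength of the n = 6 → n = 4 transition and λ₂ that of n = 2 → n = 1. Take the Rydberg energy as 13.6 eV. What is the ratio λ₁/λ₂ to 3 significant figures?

λ ∝ 1/ΔE ∝ 1/(1/n_f² − 1/n_i²), and the Z² and hc factors cancel in the ratio.
λ₁/λ₂ = (1/1² − 1/2²)/(1/4² − 1/6²) = 0.7500/0.03472 = 21.6.

21.6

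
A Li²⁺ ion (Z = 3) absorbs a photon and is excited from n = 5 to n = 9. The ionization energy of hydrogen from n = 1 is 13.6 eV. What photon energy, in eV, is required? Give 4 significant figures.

3.385 eV

The Bohr energies scale as Z², so for Z = 3: E_n = −122.4/n² eV.
E_9 = −122.4/81 = −1.511 eV and E_5 = −122.4/25 = −4.896 eV.
The photon energy is |E_9 − E_5| = 3.385 eV.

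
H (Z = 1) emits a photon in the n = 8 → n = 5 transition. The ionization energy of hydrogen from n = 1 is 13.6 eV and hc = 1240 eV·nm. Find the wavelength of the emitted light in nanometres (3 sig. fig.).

3740 nm

ΔE = 13.60 × (1/5² − 1/8²) = 13.60 × 0.02438 = 0.3315 eV.
λ = hc/ΔE = 1240 / 0.3315 = 3740 nm.
This line belongs to the Pfund series.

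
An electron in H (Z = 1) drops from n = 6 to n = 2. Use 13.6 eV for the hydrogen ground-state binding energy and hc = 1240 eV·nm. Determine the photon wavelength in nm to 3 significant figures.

410 nm

ΔE = 13.60 × (1/2² − 1/6²) = 13.60 × 0.2222 = 3.022 eV.
λ = hc/ΔE = 1240 / 3.022 = 410 nm.
This line belongs to the Balmer series.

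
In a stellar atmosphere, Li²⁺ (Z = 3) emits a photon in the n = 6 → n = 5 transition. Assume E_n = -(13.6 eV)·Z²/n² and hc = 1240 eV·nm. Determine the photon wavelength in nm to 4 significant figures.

For Z = 3 the level energies scale as Z², so the effective Rydberg energy is 13.6 × 9 = 122.4 eV.
ΔE = 122.4 × (1/5² − 1/6²) = 122.4 × 0.01222 = 1.496 eV.
λ = hc/ΔE = 1240 / 1.496 = 828.9 nm.

828.9 nm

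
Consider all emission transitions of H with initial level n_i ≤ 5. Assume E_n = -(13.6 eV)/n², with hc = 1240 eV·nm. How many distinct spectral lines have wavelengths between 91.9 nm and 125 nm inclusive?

Enumerate all n_i → n_f pairs with 1 ≤ n_f < n_i ≤ 5 and compute λ = 1240 / [13.6·1·(1/n_f² − 1/n_i²)].
Lines falling in [91.9, 125] nm: 5→1 (94.98 nm), 4→1 (97.25 nm), 3→1 (102.6 nm), 2→1 (121.6 nm).

4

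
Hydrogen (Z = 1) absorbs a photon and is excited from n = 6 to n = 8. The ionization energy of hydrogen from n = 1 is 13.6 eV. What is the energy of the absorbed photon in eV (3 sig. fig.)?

0.165 eV

E_8 = −13.60/64 = −0.2125 eV and E_6 = −13.60/36 = −0.3778 eV.
The photon energy is |E_8 − E_6| = 0.165 eV.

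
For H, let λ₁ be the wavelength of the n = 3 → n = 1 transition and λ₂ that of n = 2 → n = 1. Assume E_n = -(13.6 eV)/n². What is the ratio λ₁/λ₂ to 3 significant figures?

λ ∝ 1/ΔE ∝ 1/(1/n_f² − 1/n_i²), and the Z² and hc factors cancel in the ratio.
λ₁/λ₂ = (1/1² − 1/2²)/(1/1² − 1/3²) = 0.7500/0.8889 = 0.844.

0.844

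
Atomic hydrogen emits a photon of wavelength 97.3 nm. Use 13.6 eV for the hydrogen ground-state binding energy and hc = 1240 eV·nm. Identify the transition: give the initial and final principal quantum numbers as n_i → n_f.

The photon energy is ΔE = hc/λ = 1240 / 97.3 = 12.74 eV.
With Z = 1, ΔE = 13.60 × (1/n_f² − 1/n_i²), so 1/n_f² − 1/n_i² = 0.9371.
Trying n_f = 1 gives 1/n_i² = 0.06293, i.e. n_i ≈ 4; this pair matches.

n_i = 4, n_f = 1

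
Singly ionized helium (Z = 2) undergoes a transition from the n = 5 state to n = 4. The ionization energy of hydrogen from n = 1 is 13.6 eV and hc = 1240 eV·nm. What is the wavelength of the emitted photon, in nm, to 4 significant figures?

1013 nm

For Z = 2 the level energies scale as Z², so the effective Rydberg energy is 13.6 × 4 = 54.40 eV.
ΔE = 54.40 × (1/4² − 1/5²) = 54.40 × 0.02250 = 1.224 eV.
λ = hc/ΔE = 1240 / 1.224 = 1013 nm.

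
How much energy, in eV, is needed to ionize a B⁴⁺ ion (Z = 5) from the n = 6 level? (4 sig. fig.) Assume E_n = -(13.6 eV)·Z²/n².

E_n = −13.6 Z²/n² = −340.0/n² eV for Z = 5.
E_6 = −340.0/36 = −9.444 eV, so ionization (to E = 0) requires 9.444 eV.

9.444 eV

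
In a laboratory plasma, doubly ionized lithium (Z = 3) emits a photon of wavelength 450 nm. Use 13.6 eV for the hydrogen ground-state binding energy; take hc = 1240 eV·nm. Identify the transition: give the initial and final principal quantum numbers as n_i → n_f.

n_i = 5, n_f = 4

The photon energy is ΔE = hc/λ = 1240 / 450 = 2.756 eV.
With Z = 3, ΔE = 122.4 × (1/n_f² − 1/n_i²), so 1/n_f² − 1/n_i² = 0.02251.
Trying n_f = 4 gives 1/n_i² = 0.03999, i.e. n_i ≈ 5; this pair matches.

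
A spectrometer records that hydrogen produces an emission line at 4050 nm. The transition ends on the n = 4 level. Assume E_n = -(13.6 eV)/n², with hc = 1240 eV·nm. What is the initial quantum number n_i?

n_i = 5

The photon energy is ΔE = hc/λ = 1240 / 4050 = 0.3062 eV.
With Z = 1, ΔE = 13.60 × (1/n_f² − 1/n_i²), so 1/n_f² − 1/n_i² = 0.02251.
With n_f = 4: 1/n_i² = 1/16 − 0.02251 = 0.03999, so n_i ≈ 5.00.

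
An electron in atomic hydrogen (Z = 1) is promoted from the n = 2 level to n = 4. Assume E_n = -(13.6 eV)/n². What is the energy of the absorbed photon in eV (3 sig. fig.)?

E_4 = −13.60/16 = −0.8500 eV and E_2 = −13.60/4 = −3.400 eV.
The photon energy is |E_4 − E_2| = 2.55 eV.

2.55 eV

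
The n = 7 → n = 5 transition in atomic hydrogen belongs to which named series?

Pfund

The series is set by the lower level: n_f = 5 is the Pfund series.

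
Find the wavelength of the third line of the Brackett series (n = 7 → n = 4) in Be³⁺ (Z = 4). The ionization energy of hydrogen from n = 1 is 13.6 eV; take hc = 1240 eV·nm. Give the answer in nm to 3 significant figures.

135 nm

The Brackett series terminates on n_f = 4; the third line has n_i = 4+3 = 7.
ΔE = 217.6 × (1/4² − 1/7²) = 9.159 eV.
λ = 1240 / 9.159 = 135 nm.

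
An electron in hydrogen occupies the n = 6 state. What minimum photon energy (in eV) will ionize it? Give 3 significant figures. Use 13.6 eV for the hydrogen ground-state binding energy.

0.378 eV

E_6 = −13.60/36 = −0.378 eV, so ionization (to E = 0) requires 0.378 eV.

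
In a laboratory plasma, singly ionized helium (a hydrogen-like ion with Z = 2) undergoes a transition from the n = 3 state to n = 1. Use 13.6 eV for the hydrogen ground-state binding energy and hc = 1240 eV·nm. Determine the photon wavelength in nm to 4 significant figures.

25.64 nm

For Z = 2 the level energies scale as Z², so the effective Rydberg energy is 13.6 × 4 = 54.40 eV.
ΔE = 54.40 × (1/1² − 1/3²) = 54.40 × 0.8889 = 48.36 eV.
λ = hc/ΔE = 1240 / 48.36 = 25.64 nm.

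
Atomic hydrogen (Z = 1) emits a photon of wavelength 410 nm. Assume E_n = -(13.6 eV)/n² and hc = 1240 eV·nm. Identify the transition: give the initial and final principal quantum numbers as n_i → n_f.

n_i = 6, n_f = 2

The photon energy is ΔE = hc/λ = 1240 / 410 = 3.024 eV.
With Z = 1, ΔE = 13.60 × (1/n_f² − 1/n_i²), so 1/n_f² − 1/n_i² = 0.2224.
Trying n_f = 2 gives 1/n_i² = 0.02762, i.e. n_i ≈ 6; this pair matches.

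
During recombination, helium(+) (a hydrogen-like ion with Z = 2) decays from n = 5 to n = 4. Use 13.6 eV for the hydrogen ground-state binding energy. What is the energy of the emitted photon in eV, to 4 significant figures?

1.224 eV

The Bohr energies scale as Z², so for Z = 2: E_n = −54.40/n² eV.
E_5 = −54.40/25 = −2.176 eV and E_4 = −54.40/16 = −3.400 eV.
The photon energy is |E_5 − E_4| = 1.224 eV.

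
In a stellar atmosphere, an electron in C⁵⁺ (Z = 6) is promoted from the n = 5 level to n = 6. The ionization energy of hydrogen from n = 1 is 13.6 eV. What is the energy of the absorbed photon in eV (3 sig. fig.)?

The Bohr energies scale as Z², so for Z = 6: E_n = −489.6/n² eV.
E_6 = −489.6/36 = −13.60 eV and E_5 = −489.6/25 = −19.58 eV.
The photon energy is |E_6 − E_5| = 5.98 eV.

5.98 eV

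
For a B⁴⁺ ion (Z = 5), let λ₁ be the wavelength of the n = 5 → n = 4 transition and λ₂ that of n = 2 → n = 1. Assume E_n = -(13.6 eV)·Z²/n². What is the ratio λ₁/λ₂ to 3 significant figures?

λ ∝ 1/ΔE ∝ 1/(1/n_f² − 1/n_i²), and the Z² and hc factors cancel in the ratio.
λ₁/λ₂ = (1/1² − 1/2²)/(1/4² − 1/5²) = 0.7500/0.02250 = 33.3.

33.3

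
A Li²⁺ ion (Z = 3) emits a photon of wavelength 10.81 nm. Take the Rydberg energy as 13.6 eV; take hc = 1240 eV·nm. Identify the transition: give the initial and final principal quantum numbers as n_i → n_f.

n_i = 4, n_f = 1

The photon energy is ΔE = hc/λ = 1240 / 10.81 = 114.7 eV.
With Z = 3, ΔE = 122.4 × (1/n_f² − 1/n_i²), so 1/n_f² − 1/n_i² = 0.9372.
Trying n_f = 1 gives 1/n_i² = 0.06284, i.e. n_i ≈ 4; this pair matches.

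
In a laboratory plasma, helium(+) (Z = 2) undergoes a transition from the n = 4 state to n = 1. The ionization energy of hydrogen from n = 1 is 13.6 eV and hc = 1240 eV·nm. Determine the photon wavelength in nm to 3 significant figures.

24.3 nm

For Z = 2 the level energies scale as Z², so the effective Rydberg energy is 13.6 × 4 = 54.40 eV.
ΔE = 54.40 × (1/1² − 1/4²) = 54.40 × 0.9375 = 51.00 eV.
λ = hc/ΔE = 1240 / 51.00 = 24.3 nm.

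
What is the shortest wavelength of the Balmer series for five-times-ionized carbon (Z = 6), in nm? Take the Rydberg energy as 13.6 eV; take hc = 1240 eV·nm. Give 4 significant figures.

10.13 nm

The Balmer series has lower level n_f = 2; the series limit corresponds to n_i → ∞.
ΔE_max = 13.6 × 36 / 2² = 122.4 eV.
λ_min = 1240 / 122.4 = 10.13 nm.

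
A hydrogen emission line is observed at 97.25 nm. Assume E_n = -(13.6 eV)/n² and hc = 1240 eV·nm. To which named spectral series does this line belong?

ΔE = 1240/97.25 = 12.75 eV.
This matches 13.6 × (1/1² − 1/4²), so n_f = 1: the Lyman series.

Lyman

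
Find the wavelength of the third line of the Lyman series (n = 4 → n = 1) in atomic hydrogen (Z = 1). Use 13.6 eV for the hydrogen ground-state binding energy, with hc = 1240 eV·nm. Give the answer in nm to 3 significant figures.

97.3 nm

The Lyman series terminates on n_f = 1; the third line has n_i = 1+3 = 4.
ΔE = 13.60 × (1/1² − 1/4²) = 12.75 eV.
λ = 1240 / 12.75 = 97.3 nm.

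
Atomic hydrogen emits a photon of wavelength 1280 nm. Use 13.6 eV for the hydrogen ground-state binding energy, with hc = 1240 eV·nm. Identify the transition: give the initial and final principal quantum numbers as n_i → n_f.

n_i = 5, n_f = 3

The photon energy is ΔE = hc/λ = 1240 / 1280 = 0.9688 eV.
With Z = 1, ΔE = 13.60 × (1/n_f² − 1/n_i²), so 1/n_f² − 1/n_i² = 0.07123.
Trying n_f = 3 gives 1/n_i² = 0.03988, i.e. n_i ≈ 5; this pair matches.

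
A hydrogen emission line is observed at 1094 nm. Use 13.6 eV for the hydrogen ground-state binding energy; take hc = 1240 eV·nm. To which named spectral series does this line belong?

Paschen

ΔE = 1240/1094 = 1.133 eV.
This matches 13.6 × (1/3² − 1/6²), so n_f = 3: the Paschen series.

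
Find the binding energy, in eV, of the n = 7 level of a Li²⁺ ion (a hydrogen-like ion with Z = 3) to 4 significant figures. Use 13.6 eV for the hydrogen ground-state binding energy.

2.498 eV

E_n = −13.6 Z²/n² = −122.4/n² eV for Z = 3.
E_7 = −122.4/49 = −2.498 eV, so ionization (to E = 0) requires 2.498 eV.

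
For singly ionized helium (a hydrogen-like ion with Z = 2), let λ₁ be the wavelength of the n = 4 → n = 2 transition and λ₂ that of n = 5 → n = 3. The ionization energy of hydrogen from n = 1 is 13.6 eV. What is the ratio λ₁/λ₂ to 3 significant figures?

0.379

λ ∝ 1/ΔE ∝ 1/(1/n_f² − 1/n_i²), and the Z² and hc factors cancel in the ratio.
λ₁/λ₂ = (1/3² − 1/5²)/(1/2² − 1/4²) = 0.07111/0.1875 = 0.379.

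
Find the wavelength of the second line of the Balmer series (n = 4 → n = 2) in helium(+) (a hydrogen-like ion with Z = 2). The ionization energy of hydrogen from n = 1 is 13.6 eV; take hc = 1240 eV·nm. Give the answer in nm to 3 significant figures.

The Balmer series terminates on n_f = 2; the second line has n_i = 2+2 = 4.
ΔE = 54.40 × (1/2² − 1/4²) = 10.20 eV.
λ = 1240 / 10.20 = 122 nm.

122 nm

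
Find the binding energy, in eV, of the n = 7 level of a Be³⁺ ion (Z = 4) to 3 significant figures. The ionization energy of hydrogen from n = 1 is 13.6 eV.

E_n = −13.6 Z²/n² = −217.6/n² eV for Z = 4.
E_7 = −217.6/49 = −4.44 eV, so ionization (to E = 0) requires 4.44 eV.

4.44 eV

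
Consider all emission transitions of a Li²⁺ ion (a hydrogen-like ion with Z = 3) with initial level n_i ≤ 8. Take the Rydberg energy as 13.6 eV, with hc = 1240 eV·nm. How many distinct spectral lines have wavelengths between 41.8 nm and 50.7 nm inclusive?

Enumerate all n_i → n_f pairs with 1 ≤ n_f < n_i ≤ 8 and compute λ = 1240 / [13.6·9·(1/n_f² − 1/n_i²)].
Lines falling in [41.8, 50.7] nm: 8→2 (43.22 nm), 7→2 (44.12 nm), 6→2 (45.59 nm), 5→2 (48.24 nm).

4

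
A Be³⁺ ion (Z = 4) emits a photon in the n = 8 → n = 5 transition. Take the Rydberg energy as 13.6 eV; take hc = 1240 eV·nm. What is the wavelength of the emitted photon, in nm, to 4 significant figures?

233.8 nm

For Z = 4 the level energies scale as Z², so the effective Rydberg energy is 13.6 × 16 = 217.6 eV.
ΔE = 217.6 × (1/5² − 1/8²) = 217.6 × 0.02438 = 5.304 eV.
λ = hc/ΔE = 1240 / 5.304 = 233.8 nm.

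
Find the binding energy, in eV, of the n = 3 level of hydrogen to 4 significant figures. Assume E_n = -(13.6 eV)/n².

1.511 eV

E_3 = −13.60/9 = −1.511 eV, so ionization (to E = 0) requires 1.511 eV.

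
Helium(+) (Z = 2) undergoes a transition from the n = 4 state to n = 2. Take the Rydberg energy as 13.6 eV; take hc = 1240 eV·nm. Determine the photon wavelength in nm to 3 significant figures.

122 nm

For Z = 2 the level energies scale as Z², so the effective Rydberg energy is 13.6 × 4 = 54.40 eV.
ΔE = 54.40 × (1/2² − 1/4²) = 54.40 × 0.1875 = 10.20 eV.
λ = hc/ΔE = 1240 / 10.20 = 122 nm.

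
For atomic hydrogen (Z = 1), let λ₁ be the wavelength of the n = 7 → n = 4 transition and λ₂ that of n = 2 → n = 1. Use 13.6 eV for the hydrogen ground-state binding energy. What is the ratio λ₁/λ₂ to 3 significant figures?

λ ∝ 1/ΔE ∝ 1/(1/n_f² − 1/n_i²), and the Z² and hc factors cancel in the ratio.
λ₁/λ₂ = (1/1² − 1/2²)/(1/4² − 1/7²) = 0.7500/0.04209 = 17.8.

17.8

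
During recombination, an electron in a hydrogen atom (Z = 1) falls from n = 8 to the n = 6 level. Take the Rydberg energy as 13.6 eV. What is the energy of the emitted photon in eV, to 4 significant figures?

E_8 = −13.60/64 = −0.2125 eV and E_6 = −13.60/36 = −0.3778 eV.
The photon energy is |E_8 − E_6| = 0.1653 eV.

0.1653 eV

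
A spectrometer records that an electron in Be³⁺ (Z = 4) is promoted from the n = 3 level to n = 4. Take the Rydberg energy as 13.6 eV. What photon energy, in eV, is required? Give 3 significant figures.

The Bohr energies scale as Z², so for Z = 4: E_n = −217.6/n² eV.
E_4 = −217.6/16 = −13.60 eV and E_3 = −217.6/9 = −24.18 eV.
The photon energy is |E_4 − E_3| = 10.6 eV.

10.6 eV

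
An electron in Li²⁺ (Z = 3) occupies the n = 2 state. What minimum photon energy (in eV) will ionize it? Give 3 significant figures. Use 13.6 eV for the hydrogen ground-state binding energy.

30.6 eV

E_n = −13.6 Z²/n² = −122.4/n² eV for Z = 3.
E_2 = −122.4/4 = −30.6 eV, so ionization (to E = 0) requires 30.6 eV.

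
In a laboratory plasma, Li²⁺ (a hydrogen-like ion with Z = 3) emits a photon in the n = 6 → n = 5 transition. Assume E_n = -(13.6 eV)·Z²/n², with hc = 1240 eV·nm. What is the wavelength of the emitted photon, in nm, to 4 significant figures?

For Z = 3 the level energies scale as Z², so the effective Rydberg energy is 13.6 × 9 = 122.4 eV.
ΔE = 122.4 × (1/5² − 1/6²) = 122.4 × 0.01222 = 1.496 eV.
λ = hc/ΔE = 1240 / 1.496 = 828.9 nm.

828.9 nm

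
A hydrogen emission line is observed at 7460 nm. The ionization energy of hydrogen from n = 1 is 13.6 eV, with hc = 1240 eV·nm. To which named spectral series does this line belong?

ΔE = 1240/7460 = 0.1662 eV.
This matches 13.6 × (1/5² − 1/6²), so n_f = 5: the Pfund series.

Pfund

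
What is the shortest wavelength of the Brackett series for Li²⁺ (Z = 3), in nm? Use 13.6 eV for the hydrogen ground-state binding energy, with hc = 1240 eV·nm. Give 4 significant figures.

The Brackett series has lower level n_f = 4; the series limit corresponds to n_i → ∞.
ΔE_max = 13.6 × 9 / 4² = 7.650 eV.
λ_min = 1240 / 7.650 = 162.1 nm.

162.1 nm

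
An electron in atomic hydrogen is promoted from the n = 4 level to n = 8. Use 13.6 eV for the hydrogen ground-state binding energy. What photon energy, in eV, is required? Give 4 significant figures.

0.6375 eV

E_8 = −13.60/64 = −0.2125 eV and E_4 = −13.60/16 = −0.8500 eV.
The photon energy is |E_8 − E_4| = 0.6375 eV.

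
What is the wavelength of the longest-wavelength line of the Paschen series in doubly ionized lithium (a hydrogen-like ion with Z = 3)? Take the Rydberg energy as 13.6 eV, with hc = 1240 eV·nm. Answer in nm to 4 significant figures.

The Paschen series terminates on n_f = 3; the first line has n_i = 3+1 = 4.
ΔE = 122.4 × (1/3² − 1/4²) = 5.950 eV.
λ = 1240 / 5.950 = 208.4 nm.

208.4 nm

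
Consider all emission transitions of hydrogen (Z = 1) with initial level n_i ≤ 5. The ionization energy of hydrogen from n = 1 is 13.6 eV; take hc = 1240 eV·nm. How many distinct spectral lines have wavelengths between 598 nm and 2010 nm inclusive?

Enumerate all n_i → n_f pairs with 1 ≤ n_f < n_i ≤ 5 and compute λ = 1240 / [13.6·1·(1/n_f² − 1/n_i²)].
Lines falling in [598, 2010] nm: 3→2 (656.5 nm), 5→3 (1282 nm), 4→3 (1876 nm).

3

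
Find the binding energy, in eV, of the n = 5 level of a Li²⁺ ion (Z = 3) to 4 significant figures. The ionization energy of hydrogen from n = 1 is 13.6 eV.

E_n = −13.6 Z²/n² = −122.4/n² eV for Z = 3.
E_5 = −122.4/25 = −4.896 eV, so ionization (to E = 0) requires 4.896 eV.

4.896 eV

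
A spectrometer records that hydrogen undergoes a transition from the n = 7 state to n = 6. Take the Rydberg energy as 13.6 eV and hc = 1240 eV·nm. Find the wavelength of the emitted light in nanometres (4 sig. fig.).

ΔE = 13.60 × (1/6² − 1/7²) = 13.60 × 0.007370 = 0.1002 eV.
λ = hc/ΔE = 1240 / 0.1002 = 12370 nm.

12370 nm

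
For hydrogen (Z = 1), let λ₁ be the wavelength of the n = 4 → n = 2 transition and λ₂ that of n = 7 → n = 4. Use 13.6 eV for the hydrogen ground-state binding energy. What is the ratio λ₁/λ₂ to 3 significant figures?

λ ∝ 1/ΔE ∝ 1/(1/n_f² − 1/n_i²), and the Z² and hc factors cancel in the ratio.
λ₁/λ₂ = (1/4² − 1/7²)/(1/2² − 1/4²) = 0.04209/0.1875 = 0.224.

0.224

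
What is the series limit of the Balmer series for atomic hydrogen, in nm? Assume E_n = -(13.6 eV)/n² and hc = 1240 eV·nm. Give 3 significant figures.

The Balmer series has lower level n_f = 2; the series limit corresponds to n_i → ∞.
ΔE_max = 13.6 × 1 / 2² = 3.400 eV.
λ_min = 1240 / 3.400 = 365 nm.

365 nm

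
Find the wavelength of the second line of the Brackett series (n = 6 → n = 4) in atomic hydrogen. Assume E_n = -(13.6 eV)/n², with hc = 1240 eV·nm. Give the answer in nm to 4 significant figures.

2626 nm

The Brackett series terminates on n_f = 4; the second line has n_i = 4+2 = 6.
ΔE = 13.60 × (1/4² − 1/6²) = 0.4722 eV.
λ = 1240 / 0.4722 = 2626 nm.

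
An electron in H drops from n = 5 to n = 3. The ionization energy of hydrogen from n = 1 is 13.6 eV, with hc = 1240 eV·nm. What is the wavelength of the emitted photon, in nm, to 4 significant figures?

1282 nm

ΔE = 13.60 × (1/3² − 1/5²) = 13.60 × 0.07111 = 0.9671 eV.
λ = hc/ΔE = 1240 / 0.9671 = 1282 nm.
This line belongs to the Paschen series.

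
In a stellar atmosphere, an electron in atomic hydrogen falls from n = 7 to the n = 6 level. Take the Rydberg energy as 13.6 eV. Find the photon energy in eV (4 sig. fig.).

0.1002 eV

E_7 = −13.60/49 = −0.2776 eV and E_6 = −13.60/36 = −0.3778 eV.
The photon energy is |E_7 − E_6| = 0.1002 eV.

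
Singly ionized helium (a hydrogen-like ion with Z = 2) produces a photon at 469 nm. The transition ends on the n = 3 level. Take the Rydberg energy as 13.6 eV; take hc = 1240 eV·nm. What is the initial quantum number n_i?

n_i = 4

The photon energy is ΔE = hc/λ = 1240 / 469 = 2.644 eV.
With Z = 2, ΔE = 54.40 × (1/n_f² − 1/n_i²), so 1/n_f² − 1/n_i² = 0.04860.
With n_f = 3: 1/n_i² = 1/9 − 0.04860 = 0.06251, so n_i ≈ 4.00.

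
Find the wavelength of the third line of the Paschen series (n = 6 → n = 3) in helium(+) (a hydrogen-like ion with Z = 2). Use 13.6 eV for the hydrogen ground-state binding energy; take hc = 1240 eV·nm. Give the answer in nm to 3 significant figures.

274 nm

The Paschen series terminates on n_f = 3; the third line has n_i = 3+3 = 6.
ΔE = 54.40 × (1/3² − 1/6²) = 4.533 eV.
λ = 1240 / 4.533 = 274 nm.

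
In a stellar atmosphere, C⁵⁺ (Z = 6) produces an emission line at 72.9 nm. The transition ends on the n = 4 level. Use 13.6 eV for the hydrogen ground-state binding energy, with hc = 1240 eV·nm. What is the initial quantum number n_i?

The photon energy is ΔE = hc/λ = 1240 / 72.9 = 17.01 eV.
With Z = 6, ΔE = 489.6 × (1/n_f² − 1/n_i²), so 1/n_f² − 1/n_i² = 0.03474.
With n_f = 4: 1/n_i² = 1/16 − 0.03474 = 0.02776, so n_i ≈ 6.00.

n_i = 6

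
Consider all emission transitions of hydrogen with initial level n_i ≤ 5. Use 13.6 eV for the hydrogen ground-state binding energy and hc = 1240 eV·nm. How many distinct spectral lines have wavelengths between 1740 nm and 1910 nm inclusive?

Enumerate all n_i → n_f pairs with 1 ≤ n_f < n_i ≤ 5 and compute λ = 1240 / [13.6·1·(1/n_f² − 1/n_i²)].
Lines falling in [1740, 1910] nm: 4→3 (1876 nm).

1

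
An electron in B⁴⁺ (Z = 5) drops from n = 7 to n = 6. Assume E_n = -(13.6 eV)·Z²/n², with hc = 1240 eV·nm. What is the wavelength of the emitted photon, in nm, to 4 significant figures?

494.9 nm

For Z = 5 the level energies scale as Z², so the effective Rydberg energy is 13.6 × 25 = 340.0 eV.
ΔE = 340.0 × (1/6² − 1/7²) = 340.0 × 0.007370 = 2.506 eV.
λ = hc/ΔE = 1240 / 2.506 = 494.9 nm.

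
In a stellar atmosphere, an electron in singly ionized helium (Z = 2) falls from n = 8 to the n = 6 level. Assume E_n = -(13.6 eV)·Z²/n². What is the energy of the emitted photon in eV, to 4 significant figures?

0.6611 eV

The Bohr energies scale as Z², so for Z = 2: E_n = −54.40/n² eV.
E_8 = −54.40/64 = −0.8500 eV and E_6 = −54.40/36 = −1.511 eV.
The photon energy is |E_8 − E_6| = 0.6611 eV.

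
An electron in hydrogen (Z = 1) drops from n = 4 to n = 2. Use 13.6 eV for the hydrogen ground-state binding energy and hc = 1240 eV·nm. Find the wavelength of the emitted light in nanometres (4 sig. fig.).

ΔE = 13.60 × (1/2² − 1/4²) = 13.60 × 0.1875 = 2.550 eV.
λ = hc/ΔE = 1240 / 2.550 = 486.3 nm.

486.3 nm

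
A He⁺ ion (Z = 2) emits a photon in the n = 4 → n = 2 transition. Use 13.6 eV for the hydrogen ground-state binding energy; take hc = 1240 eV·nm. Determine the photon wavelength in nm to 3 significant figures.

For Z = 2 the level energies scale as Z², so the effective Rydberg energy is 13.6 × 4 = 54.40 eV.
ΔE = 54.40 × (1/2² − 1/4²) = 54.40 × 0.1875 = 10.20 eV.
λ = hc/ΔE = 1240 / 10.20 = 122 nm.

122 nm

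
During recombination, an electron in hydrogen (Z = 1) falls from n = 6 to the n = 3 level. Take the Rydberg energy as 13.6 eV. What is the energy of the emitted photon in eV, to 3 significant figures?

E_6 = −13.60/36 = −0.3778 eV and E_3 = −13.60/9 = −1.511 eV.
The photon energy is |E_6 − E_3| = 1.13 eV.

1.13 eV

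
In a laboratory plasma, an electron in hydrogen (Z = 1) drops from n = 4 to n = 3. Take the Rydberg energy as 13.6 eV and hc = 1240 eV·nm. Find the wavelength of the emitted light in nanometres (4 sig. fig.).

ΔE = 13.60 × (1/3² − 1/4²) = 13.60 × 0.04861 = 0.6611 eV.
λ = hc/ΔE = 1240 / 0.6611 = 1876 nm.
This line belongs to the Paschen series.

1876 nm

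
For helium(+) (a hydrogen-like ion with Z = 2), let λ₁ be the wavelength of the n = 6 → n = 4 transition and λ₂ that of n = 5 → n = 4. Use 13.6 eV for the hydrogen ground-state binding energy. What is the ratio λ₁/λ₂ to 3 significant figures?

λ ∝ 1/ΔE ∝ 1/(1/n_f² − 1/n_i²), and the Z² and hc factors cancel in the ratio.
λ₁/λ₂ = (1/4² − 1/5²)/(1/4² − 1/6²) = 0.02250/0.03472 = 0.648.

0.648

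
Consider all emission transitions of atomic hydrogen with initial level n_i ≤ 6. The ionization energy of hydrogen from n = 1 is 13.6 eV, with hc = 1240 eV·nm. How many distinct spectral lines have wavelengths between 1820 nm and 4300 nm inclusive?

3

Enumerate all n_i → n_f pairs with 1 ≤ n_f < n_i ≤ 6 and compute λ = 1240 / [13.6·1·(1/n_f² − 1/n_i²)].
Lines falling in [1820, 4300] nm: 4→3 (1876 nm), 6→4 (2626 nm), 5→4 (4052 nm).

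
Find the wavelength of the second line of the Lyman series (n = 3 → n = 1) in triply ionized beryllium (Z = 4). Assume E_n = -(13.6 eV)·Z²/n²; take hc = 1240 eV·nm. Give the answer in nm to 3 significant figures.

The Lyman series terminates on n_f = 1; the second line has n_i = 1+2 = 3.
ΔE = 217.6 × (1/1² − 1/3²) = 193.4 eV.
λ = 1240 / 193.4 = 6.41 nm.

6.41 nm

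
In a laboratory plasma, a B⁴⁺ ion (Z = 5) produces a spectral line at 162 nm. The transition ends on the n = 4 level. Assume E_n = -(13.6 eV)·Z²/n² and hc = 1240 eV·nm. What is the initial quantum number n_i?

n_i = 5

The photon energy is ΔE = hc/λ = 1240 / 162 = 7.654 eV.
With Z = 5, ΔE = 340.0 × (1/n_f² − 1/n_i²), so 1/n_f² − 1/n_i² = 0.02251.
With n_f = 4: 1/n_i² = 1/16 − 0.02251 = 0.03999, so n_i ≈ 5.00.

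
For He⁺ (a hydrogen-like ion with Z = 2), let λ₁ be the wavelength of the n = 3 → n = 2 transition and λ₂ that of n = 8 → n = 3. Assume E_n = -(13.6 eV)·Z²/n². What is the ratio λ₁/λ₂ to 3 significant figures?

λ ∝ 1/ΔE ∝ 1/(1/n_f² − 1/n_i²), and the Z² and hc factors cancel in the ratio.
λ₁/λ₂ = (1/3² − 1/8²)/(1/2² − 1/3²) = 0.09549/0.1389 = 0.688.

0.688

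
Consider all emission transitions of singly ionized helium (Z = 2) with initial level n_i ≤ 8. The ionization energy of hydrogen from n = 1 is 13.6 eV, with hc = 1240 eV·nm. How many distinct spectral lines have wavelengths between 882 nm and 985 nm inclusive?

1

Enumerate all n_i → n_f pairs with 1 ≤ n_f < n_i ≤ 8 and compute λ = 1240 / [13.6·4·(1/n_f² − 1/n_i²)].
Lines falling in [882, 985] nm: 8→5 (935.1 nm).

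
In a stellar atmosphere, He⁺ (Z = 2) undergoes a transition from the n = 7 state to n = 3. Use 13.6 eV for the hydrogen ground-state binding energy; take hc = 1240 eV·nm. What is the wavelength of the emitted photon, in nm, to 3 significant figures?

251 nm

For Z = 2 the level energies scale as Z², so the effective Rydberg energy is 13.6 × 4 = 54.40 eV.
ΔE = 54.40 × (1/3² − 1/7²) = 54.40 × 0.09070 = 4.934 eV.
λ = hc/ΔE = 1240 / 4.934 = 251 nm.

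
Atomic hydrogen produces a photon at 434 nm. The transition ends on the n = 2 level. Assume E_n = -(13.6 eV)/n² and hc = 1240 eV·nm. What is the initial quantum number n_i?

The photon energy is ΔE = hc/λ = 1240 / 434 = 2.857 eV.
With Z = 1, ΔE = 13.60 × (1/n_f² − 1/n_i²), so 1/n_f² − 1/n_i² = 0.2101.
With n_f = 2: 1/n_i² = 1/4 − 0.2101 = 0.03992, so n_i ≈ 5.01.

n_i = 5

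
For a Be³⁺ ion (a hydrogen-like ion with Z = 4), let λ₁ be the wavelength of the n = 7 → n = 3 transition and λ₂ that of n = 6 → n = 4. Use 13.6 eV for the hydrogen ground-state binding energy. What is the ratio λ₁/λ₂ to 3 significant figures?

0.383

λ ∝ 1/ΔE ∝ 1/(1/n_f² − 1/n_i²), and the Z² and hc factors cancel in the ratio.
λ₁/λ₂ = (1/4² − 1/6²)/(1/3² − 1/7²) = 0.03472/0.09070 = 0.383.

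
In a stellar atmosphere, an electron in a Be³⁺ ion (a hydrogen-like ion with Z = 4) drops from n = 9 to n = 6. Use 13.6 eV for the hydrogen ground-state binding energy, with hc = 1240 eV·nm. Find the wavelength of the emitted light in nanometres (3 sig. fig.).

369 nm

For Z = 4 the level energies scale as Z², so the effective Rydberg energy is 13.6 × 16 = 217.6 eV.
ΔE = 217.6 × (1/6² − 1/9²) = 217.6 × 0.01543 = 3.358 eV.
λ = hc/ΔE = 1240 / 3.358 = 369 nm.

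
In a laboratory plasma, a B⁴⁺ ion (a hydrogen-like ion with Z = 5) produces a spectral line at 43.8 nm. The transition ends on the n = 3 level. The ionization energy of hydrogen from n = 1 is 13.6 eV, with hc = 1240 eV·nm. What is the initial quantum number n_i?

n_i = 6

The photon energy is ΔE = hc/λ = 1240 / 43.8 = 28.31 eV.
With Z = 5, ΔE = 340.0 × (1/n_f² − 1/n_i²), so 1/n_f² − 1/n_i² = 0.08327.
With n_f = 3: 1/n_i² = 1/9 − 0.08327 = 0.02784, so n_i ≈ 5.99.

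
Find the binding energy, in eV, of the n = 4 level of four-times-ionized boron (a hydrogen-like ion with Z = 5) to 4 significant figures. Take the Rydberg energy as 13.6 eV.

E_n = −13.6 Z²/n² = −340.0/n² eV for Z = 5.
E_4 = −340.0/16 = −21.25 eV, so ionization (to E = 0) requires 21.25 eV.

21.25 eV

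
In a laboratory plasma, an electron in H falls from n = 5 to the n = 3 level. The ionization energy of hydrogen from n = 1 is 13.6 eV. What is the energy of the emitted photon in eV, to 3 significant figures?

E_5 = −13.60/25 = −0.5440 eV and E_3 = −13.60/9 = −1.511 eV.
The photon energy is |E_5 − E_3| = 0.967 eV.

0.967 eV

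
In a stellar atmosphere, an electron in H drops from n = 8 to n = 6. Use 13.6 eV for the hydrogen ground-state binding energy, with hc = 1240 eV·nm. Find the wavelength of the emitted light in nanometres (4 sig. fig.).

ΔE = 13.60 × (1/6² − 1/8²) = 13.60 × 0.01215 = 0.1653 eV.
λ = hc/ΔE = 1240 / 0.1653 = 7503 nm.

7503 nm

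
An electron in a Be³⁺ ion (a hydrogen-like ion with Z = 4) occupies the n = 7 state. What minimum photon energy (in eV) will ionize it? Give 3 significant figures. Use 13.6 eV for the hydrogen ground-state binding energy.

E_n = −13.6 Z²/n² = −217.6/n² eV for Z = 4.
E_7 = −217.6/49 = −4.44 eV, so ionization (to E = 0) requires 4.44 eV.

4.44 eV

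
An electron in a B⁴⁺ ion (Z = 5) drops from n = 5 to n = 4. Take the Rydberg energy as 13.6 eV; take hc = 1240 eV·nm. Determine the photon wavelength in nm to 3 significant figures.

For Z = 5 the level energies scale as Z², so the effective Rydberg energy is 13.6 × 25 = 340.0 eV.
ΔE = 340.0 × (1/4² − 1/5²) = 340.0 × 0.02250 = 7.650 eV.
λ = hc/ΔE = 1240 / 7.650 = 162 nm.

162 nm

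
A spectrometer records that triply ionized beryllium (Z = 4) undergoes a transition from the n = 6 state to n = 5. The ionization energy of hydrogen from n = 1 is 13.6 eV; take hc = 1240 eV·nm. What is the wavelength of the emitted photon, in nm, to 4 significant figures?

For Z = 4 the level energies scale as Z², so the effective Rydberg energy is 13.6 × 16 = 217.6 eV.
ΔE = 217.6 × (1/5² − 1/6²) = 217.6 × 0.01222 = 2.660 eV.
λ = hc/ΔE = 1240 / 2.660 = 466.2 nm.

466.2 nm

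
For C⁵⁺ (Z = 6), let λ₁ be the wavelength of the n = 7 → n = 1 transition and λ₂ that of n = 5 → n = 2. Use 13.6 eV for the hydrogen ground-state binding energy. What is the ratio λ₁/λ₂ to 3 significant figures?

λ ∝ 1/ΔE ∝ 1/(1/n_f² − 1/n_i²), and the Z² and hc factors cancel in the ratio.
λ₁/λ₂ = (1/2² − 1/5²)/(1/1² − 1/7²) = 0.2100/0.9796 = 0.214.

0.214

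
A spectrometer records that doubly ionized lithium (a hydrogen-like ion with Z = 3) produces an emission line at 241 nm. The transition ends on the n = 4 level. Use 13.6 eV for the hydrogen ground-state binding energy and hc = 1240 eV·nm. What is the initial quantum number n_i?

n_i = 7

The photon energy is ΔE = hc/λ = 1240 / 241 = 5.145 eV.
With Z = 3, ΔE = 122.4 × (1/n_f² − 1/n_i²), so 1/n_f² − 1/n_i² = 0.04204.
With n_f = 4: 1/n_i² = 1/16 − 0.04204 = 0.02046, so n_i ≈ 6.99.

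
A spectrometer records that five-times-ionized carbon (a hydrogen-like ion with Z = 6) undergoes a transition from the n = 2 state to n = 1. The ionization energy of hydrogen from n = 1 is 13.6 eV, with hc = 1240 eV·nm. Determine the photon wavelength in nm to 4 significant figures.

3.377 nm

For Z = 6 the level energies scale as Z², so the effective Rydberg energy is 13.6 × 36 = 489.6 eV.
ΔE = 489.6 × (1/1² − 1/2²) = 489.6 × 0.7500 = 367.2 eV.
λ = hc/ΔE = 1240 / 367.2 = 3.377 nm.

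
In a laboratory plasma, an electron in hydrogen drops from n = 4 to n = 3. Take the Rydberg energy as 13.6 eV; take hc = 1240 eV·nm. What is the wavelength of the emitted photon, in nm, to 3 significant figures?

1880 nm

ΔE = 13.60 × (1/3² − 1/4²) = 13.60 × 0.04861 = 0.6611 eV.
λ = hc/ΔE = 1240 / 0.6611 = 1880 nm.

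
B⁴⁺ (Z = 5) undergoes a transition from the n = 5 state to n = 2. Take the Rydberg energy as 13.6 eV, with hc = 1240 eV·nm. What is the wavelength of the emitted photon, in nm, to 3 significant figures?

17.4 nm

For Z = 5 the level energies scale as Z², so the effective Rydberg energy is 13.6 × 25 = 340.0 eV.
ΔE = 340.0 × (1/2² − 1/5²) = 340.0 × 0.2100 = 71.40 eV.
λ = hc/ΔE = 1240 / 71.40 = 17.4 nm.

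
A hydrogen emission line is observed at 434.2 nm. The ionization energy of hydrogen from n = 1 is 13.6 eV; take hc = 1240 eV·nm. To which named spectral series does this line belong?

ΔE = 1240/434.2 = 2.856 eV.
This matches 13.6 × (1/2² − 1/5²), so n_f = 2: the Balmer series.

Balmer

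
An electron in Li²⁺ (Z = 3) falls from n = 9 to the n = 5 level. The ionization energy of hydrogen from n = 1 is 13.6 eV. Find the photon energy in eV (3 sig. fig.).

3.38 eV

The Bohr energies scale as Z², so for Z = 3: E_n = −122.4/n² eV.
E_9 = −122.4/81 = −1.511 eV and E_5 = −122.4/25 = −4.896 eV.
The photon energy is |E_9 − E_5| = 3.38 eV.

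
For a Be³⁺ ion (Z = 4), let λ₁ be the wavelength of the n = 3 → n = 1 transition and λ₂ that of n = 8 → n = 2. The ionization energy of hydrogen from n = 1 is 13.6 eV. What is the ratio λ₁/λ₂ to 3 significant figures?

λ ∝ 1/ΔE ∝ 1/(1/n_f² − 1/n_i²), and the Z² and hc factors cancel in the ratio.
λ₁/λ₂ = (1/2² − 1/8²)/(1/1² − 1/3²) = 0.2344/0.8889 = 0.264.

0.264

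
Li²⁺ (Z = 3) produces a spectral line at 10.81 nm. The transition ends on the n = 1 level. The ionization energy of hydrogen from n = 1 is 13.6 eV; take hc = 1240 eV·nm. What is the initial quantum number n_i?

n_i = 4

The photon energy is ΔE = hc/λ = 1240 / 10.81 = 114.7 eV.
With Z = 3, ΔE = 122.4 × (1/n_f² − 1/n_i²), so 1/n_f² − 1/n_i² = 0.9372.
With n_f = 1: 1/n_i² = 1/1 − 0.9372 = 0.06284, so n_i ≈ 3.99.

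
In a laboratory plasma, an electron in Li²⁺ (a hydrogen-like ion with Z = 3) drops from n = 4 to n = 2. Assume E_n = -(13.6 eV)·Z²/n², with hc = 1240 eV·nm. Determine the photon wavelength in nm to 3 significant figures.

54.0 nm

For Z = 3 the level energies scale as Z², so the effective Rydberg energy is 13.6 × 9 = 122.4 eV.
ΔE = 122.4 × (1/2² − 1/4²) = 122.4 × 0.1875 = 22.95 eV.
λ = hc/ΔE = 1240 / 22.95 = 54.0 nm.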